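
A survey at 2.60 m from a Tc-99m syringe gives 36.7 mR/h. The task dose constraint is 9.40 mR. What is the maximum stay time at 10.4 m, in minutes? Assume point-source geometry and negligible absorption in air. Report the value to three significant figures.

Since intensity falls as 1/r², rate at 10.4 m:
36.7 × (2.60/10.4)² = 36.7 × 0.06250 = 2.294 mR/h.
Stay time = 9.40 mR ÷ 2.294 mR/h = 4.098 h = 245.9 min.

246 min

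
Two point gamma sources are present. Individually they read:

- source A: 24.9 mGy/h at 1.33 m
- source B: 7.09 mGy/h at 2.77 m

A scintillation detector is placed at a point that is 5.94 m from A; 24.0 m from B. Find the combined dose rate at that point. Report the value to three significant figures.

1.34 mGy/h

By superposition, sum each source's inverse-square contribution:
A: 24.9 × (1.33/5.94)² = 1.248 mGy/h
B: 7.09 × (2.77/24.0)² = 0.09445 mGy/h
Total = 1.248 + 0.09445 = 1.342 mGy/h.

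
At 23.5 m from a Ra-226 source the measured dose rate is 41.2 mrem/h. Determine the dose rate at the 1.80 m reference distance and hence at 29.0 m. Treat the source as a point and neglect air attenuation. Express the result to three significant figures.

7020 mrem/h; 27.1 mrem/h

By the inverse-square law,
At 1.80 m: 41.2 × (23.5/1.80)² = 41.2 × 170.4 = 7020 mrem/h
At 29.0 m: 7020 × (1.80/29.0)² = 7020 × 0.003853 = 27.05 mrem/h.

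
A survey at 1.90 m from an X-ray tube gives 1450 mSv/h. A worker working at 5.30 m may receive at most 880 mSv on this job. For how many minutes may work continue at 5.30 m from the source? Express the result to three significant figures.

283 min

Intensity scales as (d₁/d₂)², so rate at 5.30 m:
1450 × (1.90/5.30)² = 1450 × 0.1285 = 186.3 mSv/h.
Stay time = 880 mSv ÷ 186.3 mSv/h = 4.724 h = 283.4 min.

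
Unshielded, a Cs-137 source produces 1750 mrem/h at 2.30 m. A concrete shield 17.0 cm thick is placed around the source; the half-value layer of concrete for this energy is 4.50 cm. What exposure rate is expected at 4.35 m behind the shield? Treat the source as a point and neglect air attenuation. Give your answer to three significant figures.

35.7 mrem/h

Distance alone: 1750 × (2.30/4.35)² = 1750 × 0.2796 = 489.3 mrem/h.
Shield: 17.0/4.50 = 3.778 half-value layers → attenuation 2^(−3.778) = 0.07290.
Combined: 489.3 × 0.07290 = 35.67 mrem/h.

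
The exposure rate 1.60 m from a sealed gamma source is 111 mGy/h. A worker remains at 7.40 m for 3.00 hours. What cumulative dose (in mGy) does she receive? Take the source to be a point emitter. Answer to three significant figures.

15.6 mGy

By the inverse-square law, rate at 7.40 m:
111 × (1.60/7.40)² = 111 × 0.04675 = 5.189 mGy/h.
Dose = rate × time = 5.189 mGy/h × 3.000 h = 15.57 mGy.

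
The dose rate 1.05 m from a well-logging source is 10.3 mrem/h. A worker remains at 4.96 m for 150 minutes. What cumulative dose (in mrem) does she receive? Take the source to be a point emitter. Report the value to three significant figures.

Using I₁d₁² = I₂d₂², rate at 4.96 m:
10.3 × (1.05/4.96)² = 10.3 × 0.04481 = 0.4615 mrem/h.
Dose = rate × time = 0.4615 mrem/h × 2.500 h = 1.154 mrem.

1.15 mrem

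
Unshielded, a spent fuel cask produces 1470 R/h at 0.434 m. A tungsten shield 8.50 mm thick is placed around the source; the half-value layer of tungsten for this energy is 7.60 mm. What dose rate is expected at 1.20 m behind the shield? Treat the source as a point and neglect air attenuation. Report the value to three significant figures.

Distance alone: (0.434/1.20)² = 0.1308, so 1470 × 0.1308 = 192.3 R/h.
Shield: 8.50/7.60 = 1.118 half-value layers → attenuation 2^(−1.118) = 0.4607.
Combined: 192.3 × 0.4607 = 88.59 R/h.

88.6 R/h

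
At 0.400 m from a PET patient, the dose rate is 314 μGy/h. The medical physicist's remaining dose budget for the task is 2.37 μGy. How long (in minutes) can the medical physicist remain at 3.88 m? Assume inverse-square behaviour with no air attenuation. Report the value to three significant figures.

By the inverse-square law, rate at 3.88 m:
314 × (0.400/3.88)² = 314 × 0.01063 = 3.338 μGy/h.
Stay time = 2.37 μGy ÷ 3.338 μGy/h = 0.7100 h = 42.60 min.

42.6 min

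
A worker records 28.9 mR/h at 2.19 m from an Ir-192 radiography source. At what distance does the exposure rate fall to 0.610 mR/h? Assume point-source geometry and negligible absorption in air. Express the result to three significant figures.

By the inverse-square law, d₂ = d₁·√(I₁/I₂).
I₁/I₂ = 28.9/0.610 = 47.38, so d₂ = 2.19 × √47.38 = 15.07 m.

15.1 m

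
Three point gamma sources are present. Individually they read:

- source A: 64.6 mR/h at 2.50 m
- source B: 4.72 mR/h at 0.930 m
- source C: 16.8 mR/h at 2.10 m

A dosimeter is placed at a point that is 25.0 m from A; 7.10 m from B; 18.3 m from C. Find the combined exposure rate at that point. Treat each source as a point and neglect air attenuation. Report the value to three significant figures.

0.948 mR/h

Each source contributes Iᵢ·(dᵢ/rᵢ)²; contributions add.
A: 64.6 × (2.50/25.0)² = 0.6460 mR/h
B: 4.72 × (0.930/7.10)² = 0.08098 mR/h
C: 16.8 × (2.10/18.3)² = 0.2212 mR/h
Total = 0.6460 + 0.08098 + 0.2212 = 0.9482 mR/h.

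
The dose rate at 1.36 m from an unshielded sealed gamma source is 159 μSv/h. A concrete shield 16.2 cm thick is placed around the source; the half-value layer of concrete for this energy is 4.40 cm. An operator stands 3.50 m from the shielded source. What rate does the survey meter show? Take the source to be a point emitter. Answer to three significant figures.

Distance alone: (1.36/3.50)² = 0.1510, so 159 × 0.1510 = 24.01 μSv/h.
Shield: 16.2/4.40 = 3.682 half-value layers → attenuation 2^(−3.682) = 0.07791.
Combined: 24.01 × 0.07791 = 1.871 μSv/h.

1.87 μSv/h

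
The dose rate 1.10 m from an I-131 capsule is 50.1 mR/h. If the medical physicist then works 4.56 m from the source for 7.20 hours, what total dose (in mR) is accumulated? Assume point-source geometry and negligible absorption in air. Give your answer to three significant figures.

Using I₁d₁² = I₂d₂², rate at 4.56 m:
50.1 × (1.10/4.56)² = 50.1 × 0.05819 = 2.915 mR/h.
Dose = rate × time = 2.915 mR/h × 7.200 h = 20.99 mR.

21.0 mR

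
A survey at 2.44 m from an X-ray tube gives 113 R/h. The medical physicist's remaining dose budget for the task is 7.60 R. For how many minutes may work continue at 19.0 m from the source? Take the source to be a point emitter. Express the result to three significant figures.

245 min

Intensity scales as (d₁/d₂)², so rate at 19.0 m:
(2.44/19.0)² = 0.01649, so 113 × 0.01649 = 1.863 R/h.
Stay time = 7.60 R ÷ 1.863 R/h = 4.079 h = 244.7 min.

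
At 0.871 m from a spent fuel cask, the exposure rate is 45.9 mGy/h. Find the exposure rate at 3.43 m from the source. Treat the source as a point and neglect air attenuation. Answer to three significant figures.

Using I₁d₁² = I₂d₂², the rate at 3.43 m is
(0.871/3.43)² = 0.06448, so 45.9 × 0.06448 = 2.960 mGy/h.

2.96 mGy/h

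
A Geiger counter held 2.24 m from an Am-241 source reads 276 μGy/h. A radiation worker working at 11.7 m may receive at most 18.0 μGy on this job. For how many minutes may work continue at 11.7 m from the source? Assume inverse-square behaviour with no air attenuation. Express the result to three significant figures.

Using I₁d₁² = I₂d₂², rate at 11.7 m:
(2.24/11.7)² = 0.03665, so 276 × 0.03665 = 10.12 μGy/h.
Stay time = 18.0 μGy ÷ 10.12 μGy/h = 1.779 h = 106.7 min.

107 min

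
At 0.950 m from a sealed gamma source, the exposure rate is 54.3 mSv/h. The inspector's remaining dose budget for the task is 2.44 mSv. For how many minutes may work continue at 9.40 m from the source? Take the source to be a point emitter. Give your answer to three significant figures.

By the inverse-square law, rate at 9.40 m:
(0.950/9.40)² = 0.01021, so 54.3 × 0.01021 = 0.5544 mSv/h.
Stay time = 2.44 mSv ÷ 0.5544 mSv/h = 4.401 h = 264.1 min.

264 min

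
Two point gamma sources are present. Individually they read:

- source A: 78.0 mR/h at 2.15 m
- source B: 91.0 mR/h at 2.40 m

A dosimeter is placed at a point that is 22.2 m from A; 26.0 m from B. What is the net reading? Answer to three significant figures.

Each source contributes Iᵢ·(dᵢ/rᵢ)²; contributions add.
A: 78.0 × (2.15/22.2)² = 0.7316 mR/h
B: 91.0 × (2.40/26.0)² = 0.7754 mR/h
Total = 0.7316 + 0.7754 = 1.507 mR/h.

1.51 mR/h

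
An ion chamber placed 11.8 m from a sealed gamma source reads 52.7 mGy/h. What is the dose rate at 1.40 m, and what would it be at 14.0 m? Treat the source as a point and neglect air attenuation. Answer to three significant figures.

3740 mGy/h; 37.4 mGy/h

Since intensity falls as 1/r²,
At 1.40 m: (11.8/1.40)² = 71.04, so 52.7 × 71.04 = 3744 mGy/h
At 14.0 m: 3744 × (1.40/14.0)² = 3744 × 0.01000 = 37.44 mGy/h.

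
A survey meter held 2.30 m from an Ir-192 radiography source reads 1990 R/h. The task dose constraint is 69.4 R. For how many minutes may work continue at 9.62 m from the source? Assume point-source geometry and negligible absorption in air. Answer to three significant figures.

36.6 min

By the inverse-square law, rate at 9.62 m:
1990 × (2.30/9.62)² = 1990 × 0.05716 = 113.7 R/h.
Stay time = 69.4 R ÷ 113.7 R/h = 0.6104 h = 36.62 min.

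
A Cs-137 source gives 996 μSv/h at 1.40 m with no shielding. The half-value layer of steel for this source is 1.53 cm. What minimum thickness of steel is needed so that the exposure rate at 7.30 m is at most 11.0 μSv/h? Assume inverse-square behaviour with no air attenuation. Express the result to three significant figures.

2.66 cm

At 7.30 m, distance alone gives 996 × (1.40/7.30)² = 996 × 0.03678 = 36.63 μSv/h.
Further attenuation needed: 36.63/11.0 = 3.330.
n = log₂(3.330) = 1.736 half-value layers.
Thickness = 1.736 × 1.53 cm = 2.656 cm.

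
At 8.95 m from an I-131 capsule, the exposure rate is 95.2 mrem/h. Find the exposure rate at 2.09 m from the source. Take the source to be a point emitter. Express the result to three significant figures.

By the inverse-square law, the rate at 2.09 m is
95.2 × (8.95/2.09)² = 95.2 × 18.34 = 1746 mrem/h.

1750 mrem/h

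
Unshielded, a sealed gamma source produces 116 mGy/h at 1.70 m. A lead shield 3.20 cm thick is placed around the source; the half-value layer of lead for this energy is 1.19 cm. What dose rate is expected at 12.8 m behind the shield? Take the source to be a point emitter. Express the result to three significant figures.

0.317 mGy/h

Distance alone: 116 × (1.70/12.8)² = 116 × 0.01764 = 2.046 mGy/h.
Shield: 3.20/1.19 = 2.689 half-value layers → attenuation 2^(−2.689) = 0.1551.
Combined: 2.046 × 0.1551 = 0.3173 mGy/h.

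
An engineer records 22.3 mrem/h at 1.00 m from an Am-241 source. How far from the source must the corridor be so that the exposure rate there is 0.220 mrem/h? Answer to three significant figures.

Since intensity falls as 1/r², d₂ = d₁·√(I₁/I₂).
I₁/I₂ = 22.3/0.220 = 101.4, so d₂ = 1.00 × √101.4 = 10.07 m.

10.1 m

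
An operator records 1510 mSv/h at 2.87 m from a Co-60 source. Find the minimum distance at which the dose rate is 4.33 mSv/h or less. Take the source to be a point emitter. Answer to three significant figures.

53.6 m

Using I₁d₁² = I₂d₂², d₂ = d₁·√(I₁/I₂).
I₁/I₂ = 1510/4.33 = 348.7, so d₂ = 2.87 × √348.7 = 53.59 m.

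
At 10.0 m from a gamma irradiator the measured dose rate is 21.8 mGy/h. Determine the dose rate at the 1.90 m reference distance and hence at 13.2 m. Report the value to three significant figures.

604 mGy/h; 12.5 mGy/h

Since intensity falls as 1/r²,
At 1.90 m: 21.8 × (10.0/1.90)² = 21.8 × 27.70 = 603.9 mGy/h
At 13.2 m: 603.9 × (1.90/13.2)² = 603.9 × 0.02072 = 12.51 mGy/h.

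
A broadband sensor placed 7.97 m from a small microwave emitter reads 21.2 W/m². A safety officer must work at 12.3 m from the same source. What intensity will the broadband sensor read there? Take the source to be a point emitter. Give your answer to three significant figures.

By the inverse-square law, scaling from 7.97 m to 12.3 m:
(7.97/12.3)² = 0.4199, so 21.2 × 0.4199 = 8.902 W/m².

8.90 W/m²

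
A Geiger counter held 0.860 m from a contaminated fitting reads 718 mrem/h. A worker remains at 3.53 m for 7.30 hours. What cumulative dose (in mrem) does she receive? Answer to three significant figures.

311 mrem

Intensity scales as (d₁/d₂)², so rate at 3.53 m:
718 × (0.860/3.53)² = 718 × 0.05935 = 42.61 mrem/h.
Dose = rate × time = 42.61 mrem/h × 7.300 h = 311.1 mrem.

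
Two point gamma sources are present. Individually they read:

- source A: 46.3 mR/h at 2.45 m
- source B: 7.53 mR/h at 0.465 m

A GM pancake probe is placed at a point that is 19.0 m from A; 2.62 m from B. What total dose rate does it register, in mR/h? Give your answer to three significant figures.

By superposition, sum each source's inverse-square contribution:
A: 46.3 × (2.45/19.0)² = 0.7698 mR/h
B: 7.53 × (0.465/2.62)² = 0.2372 mR/h
Total = 0.7698 + 0.2372 = 1.007 mR/h.

1.01 mR/h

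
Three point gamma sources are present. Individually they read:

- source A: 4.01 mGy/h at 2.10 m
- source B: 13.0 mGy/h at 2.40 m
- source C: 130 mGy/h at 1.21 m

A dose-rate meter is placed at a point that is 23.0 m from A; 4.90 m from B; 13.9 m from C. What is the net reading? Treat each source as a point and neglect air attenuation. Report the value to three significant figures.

4.14 mGy/h

By superposition, sum each source's inverse-square contribution:
A: 4.01 × (2.10/23.0)² = 0.03343 mGy/h
B: 13.0 × (2.40/4.90)² = 3.119 mGy/h
C: 130 × (1.21/13.9)² = 0.9851 mGy/h
Total = 0.03343 + 3.119 + 0.9851 = 4.138 mGy/h.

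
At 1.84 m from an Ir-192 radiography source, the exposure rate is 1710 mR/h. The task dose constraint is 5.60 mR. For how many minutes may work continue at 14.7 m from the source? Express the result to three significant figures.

By the inverse-square law, rate at 14.7 m:
(1.84/14.7)² = 0.01567, so 1710 × 0.01567 = 26.80 mR/h.
Stay time = 5.60 mR ÷ 26.80 mR/h = 0.2090 h = 12.54 min.

12.5 min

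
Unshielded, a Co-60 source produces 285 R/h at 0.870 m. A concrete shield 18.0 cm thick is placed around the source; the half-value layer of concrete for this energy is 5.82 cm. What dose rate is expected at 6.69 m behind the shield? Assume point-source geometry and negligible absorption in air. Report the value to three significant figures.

Distance alone: 285 × (0.870/6.69)² = 285 × 0.01691 = 4.819 R/h.
Shield: 18.0/5.82 = 3.093 half-value layers → attenuation 2^(−3.093) = 0.1172.
Combined: 4.819 × 0.1172 = 0.5648 R/h.

0.565 R/h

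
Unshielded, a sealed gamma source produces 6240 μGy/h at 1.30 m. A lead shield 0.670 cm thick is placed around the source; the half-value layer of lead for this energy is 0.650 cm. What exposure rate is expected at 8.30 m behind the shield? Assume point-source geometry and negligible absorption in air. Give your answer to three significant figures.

74.9 μGy/h

Distance alone: (1.30/8.30)² = 0.02453, so 6240 × 0.02453 = 153.1 μGy/h.
Shield: 0.670/0.650 = 1.031 half-value layers → attenuation 2^(−1.031) = 0.4894.
Combined: 153.1 × 0.4894 = 74.93 μGy/h.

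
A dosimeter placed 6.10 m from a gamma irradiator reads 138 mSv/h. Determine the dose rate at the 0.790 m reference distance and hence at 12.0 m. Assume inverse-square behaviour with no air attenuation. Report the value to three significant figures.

Since intensity falls as 1/r²,
At 0.790 m: (6.10/0.790)² = 59.62, so 138 × 59.62 = 8228 mSv/h
At 12.0 m: 8228 × (0.790/12.0)² = 8228 × 0.004334 = 35.66 mSv/h.

8230 mSv/h; 35.7 mSv/h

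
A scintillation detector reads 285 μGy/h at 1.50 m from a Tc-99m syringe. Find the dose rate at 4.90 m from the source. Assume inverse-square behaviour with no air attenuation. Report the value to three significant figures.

Since intensity falls as 1/r², the rate at 4.90 m is
(1.50/4.90)² = 0.09371, so 285 × 0.09371 = 26.71 μGy/h.

26.7 μGy/h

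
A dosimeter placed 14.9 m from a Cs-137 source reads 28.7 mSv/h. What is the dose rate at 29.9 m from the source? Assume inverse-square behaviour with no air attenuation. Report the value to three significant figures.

By the inverse-square law, scaling from 14.9 m to 29.9 m:
28.7 × (14.9/29.9)² = 28.7 × 0.2483 = 7.126 mSv/h.

7.13 mSv/h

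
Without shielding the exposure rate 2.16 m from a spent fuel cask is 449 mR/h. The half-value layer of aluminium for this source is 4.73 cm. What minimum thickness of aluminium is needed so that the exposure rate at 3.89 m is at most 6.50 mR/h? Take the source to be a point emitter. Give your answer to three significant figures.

20.9 cm

At 3.89 m, distance alone gives (2.16/3.89)² = 0.3083, so 449 × 0.3083 = 138.4 mR/h.
Further attenuation needed: 138.4/6.50 = 21.29.
n = log₂(21.29) = 4.412 half-value layers.
Thickness = 4.412 × 4.73 cm = 20.87 cm.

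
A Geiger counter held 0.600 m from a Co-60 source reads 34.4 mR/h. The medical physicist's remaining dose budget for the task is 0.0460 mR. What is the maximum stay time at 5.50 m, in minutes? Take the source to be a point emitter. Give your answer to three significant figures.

Applying the 1/r² law, rate at 5.50 m:
34.4 × (0.600/5.50)² = 34.4 × 0.01190 = 0.4094 mR/h.
Stay time = 0.0460 mR ÷ 0.4094 mR/h = 0.1124 h = 6.744 min.

6.74 min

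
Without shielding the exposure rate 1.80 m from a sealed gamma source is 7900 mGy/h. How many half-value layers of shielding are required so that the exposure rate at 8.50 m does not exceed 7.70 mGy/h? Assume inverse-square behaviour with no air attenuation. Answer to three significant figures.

5.52 half-value layers

At 8.50 m, distance alone gives (1.80/8.50)² = 0.04484, so 7900 × 0.04484 = 354.2 mGy/h.
Further attenuation needed: 354.2/7.70 = 46.00.
n = log₂(46.00) = 5.524 half-value layers.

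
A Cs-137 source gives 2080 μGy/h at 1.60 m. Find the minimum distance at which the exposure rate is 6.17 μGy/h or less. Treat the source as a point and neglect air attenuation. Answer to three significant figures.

29.4 m

By the inverse-square law, d₂ = d₁·√(I₁/I₂).
I₁/I₂ = 2080/6.17 = 337.1, so d₂ = 1.60 × √337.1 = 29.38 m.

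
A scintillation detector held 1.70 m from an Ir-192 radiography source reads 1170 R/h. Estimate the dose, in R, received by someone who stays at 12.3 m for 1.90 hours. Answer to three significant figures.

42.5 R

Applying the 1/r² law, rate at 12.3 m:
1170 × (1.70/12.3)² = 1170 × 0.01910 = 22.35 R/h.
Dose = rate × time = 22.35 R/h × 1.900 h = 42.47 R.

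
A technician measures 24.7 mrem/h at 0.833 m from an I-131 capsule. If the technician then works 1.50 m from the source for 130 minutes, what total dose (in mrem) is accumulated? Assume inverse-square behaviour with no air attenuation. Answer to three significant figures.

Intensity scales as (d₁/d₂)², so rate at 1.50 m:
24.7 × (0.833/1.50)² = 24.7 × 0.3084 = 7.617 mrem/h.
Dose = rate × time = 7.617 mrem/h × 2.167 h = 16.51 mrem.

16.5 mrem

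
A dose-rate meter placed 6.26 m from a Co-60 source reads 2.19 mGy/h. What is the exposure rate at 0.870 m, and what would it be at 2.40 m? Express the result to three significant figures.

113 mGy/h; 14.9 mGy/h

Using I₁d₁² = I₂d₂²,
At 0.870 m: 2.19 × (6.26/0.870)² = 2.19 × 51.77 = 113.4 mGy/h
At 2.40 m: 113.4 × (0.870/2.40)² = 113.4 × 0.1314 = 14.90 mGy/h.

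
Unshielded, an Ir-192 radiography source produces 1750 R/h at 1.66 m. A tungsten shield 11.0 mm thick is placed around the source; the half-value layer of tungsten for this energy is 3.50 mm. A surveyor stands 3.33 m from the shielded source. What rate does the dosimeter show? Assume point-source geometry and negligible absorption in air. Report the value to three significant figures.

Distance alone: (1.66/3.33)² = 0.2485, so 1750 × 0.2485 = 434.9 R/h.
Shield: 11.0/3.50 = 3.143 half-value layers → attenuation 2^(−3.143) = 0.1132.
Combined: 434.9 × 0.1132 = 49.23 R/h.

49.2 R/h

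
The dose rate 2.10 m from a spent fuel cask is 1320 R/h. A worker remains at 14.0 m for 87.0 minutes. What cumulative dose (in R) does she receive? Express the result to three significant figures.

Using I₁d₁² = I₂d₂², rate at 14.0 m:
(2.10/14.0)² = 0.02250, so 1320 × 0.02250 = 29.70 R/h.
Dose = rate × time = 29.70 R/h × 1.450 h = 43.06 R.

43.1 R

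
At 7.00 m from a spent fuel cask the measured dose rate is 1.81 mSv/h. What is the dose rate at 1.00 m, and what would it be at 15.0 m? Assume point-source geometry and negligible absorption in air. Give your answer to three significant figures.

Intensity scales as (d₁/d₂)², so
At 1.00 m: 1.81 × (7.00/1.00)² = 1.81 × 49.00 = 88.69 mSv/h
At 15.0 m: 88.69 × (1.00/15.0)² = 88.69 × 0.004444 = 0.3941 mSv/h.

88.7 mSv/h; 0.394 mSv/h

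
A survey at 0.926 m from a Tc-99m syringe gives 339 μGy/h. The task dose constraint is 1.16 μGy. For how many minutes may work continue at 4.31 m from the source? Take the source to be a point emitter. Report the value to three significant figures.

Since intensity falls as 1/r², rate at 4.31 m:
(0.926/4.31)² = 0.04616, so 339 × 0.04616 = 15.65 μGy/h.
Stay time = 1.16 μGy ÷ 15.65 μGy/h = 0.07412 h = 4.447 min.

4.45 min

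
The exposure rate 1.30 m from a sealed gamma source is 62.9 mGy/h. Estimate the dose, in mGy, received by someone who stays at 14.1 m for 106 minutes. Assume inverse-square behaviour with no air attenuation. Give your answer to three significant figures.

Applying the 1/r² law, rate at 14.1 m:
(1.30/14.1)² = 0.008501, so 62.9 × 0.008501 = 0.5347 mGy/h.
Dose = rate × time = 0.5347 mGy/h × 1.767 h = 0.9448 mGy.

0.945 mGy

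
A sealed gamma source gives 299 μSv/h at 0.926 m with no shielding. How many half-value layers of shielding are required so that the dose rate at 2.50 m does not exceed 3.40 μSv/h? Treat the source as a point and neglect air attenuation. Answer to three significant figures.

3.59 half-value layers

At 2.50 m, distance alone gives (0.926/2.50)² = 0.1372, so 299 × 0.1372 = 41.02 μSv/h.
Further attenuation needed: 41.02/3.40 = 12.06.
n = log₂(12.06) = 3.592 half-value layers.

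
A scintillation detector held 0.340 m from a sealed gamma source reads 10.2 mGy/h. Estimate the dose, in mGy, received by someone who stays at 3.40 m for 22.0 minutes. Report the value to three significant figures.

0.0374 mGy

Intensity scales as (d₁/d₂)², so rate at 3.40 m:
(0.340/3.40)² = 0.01000, so 10.2 × 0.01000 = 0.1020 mGy/h.
Dose = rate × time = 0.1020 mGy/h × 0.3667 h = 0.03740 mGy.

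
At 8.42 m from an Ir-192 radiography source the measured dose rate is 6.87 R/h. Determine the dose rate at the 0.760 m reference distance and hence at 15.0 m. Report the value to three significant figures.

Applying the 1/r² law,
At 0.760 m: 6.87 × (8.42/0.760)² = 6.87 × 122.7 = 842.9 R/h
At 15.0 m: (0.760/15.0)² = 0.002567, so 842.9 × 0.002567 = 2.164 R/h.

843 R/h; 2.16 R/h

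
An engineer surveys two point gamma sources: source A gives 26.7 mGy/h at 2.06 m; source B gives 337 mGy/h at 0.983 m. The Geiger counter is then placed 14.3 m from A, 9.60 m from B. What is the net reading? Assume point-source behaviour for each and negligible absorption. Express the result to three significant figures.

4.09 mGy/h

Each source contributes Iᵢ·(dᵢ/rᵢ)²; contributions add.
A: 26.7 × (2.06/14.3)² = 0.5541 mGy/h
B: 337 × (0.983/9.60)² = 3.533 mGy/h
Total = 0.5541 + 3.533 = 4.087 mGy/h.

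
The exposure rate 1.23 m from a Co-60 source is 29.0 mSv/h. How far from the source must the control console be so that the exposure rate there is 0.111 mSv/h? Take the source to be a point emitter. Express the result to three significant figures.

19.9 m

By the inverse-square law, d₂ = d₁·√(I₁/I₂).
I₁/I₂ = 29.0/0.111 = 261.3, so d₂ = 1.23 × √261.3 = 19.88 m.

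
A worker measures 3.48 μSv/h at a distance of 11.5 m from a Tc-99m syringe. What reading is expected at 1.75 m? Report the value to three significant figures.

Since intensity falls as 1/r², the rate at 1.75 m is
3.48 × (11.5/1.75)² = 3.48 × 43.18 = 150.3 μSv/h.

150 μSv/h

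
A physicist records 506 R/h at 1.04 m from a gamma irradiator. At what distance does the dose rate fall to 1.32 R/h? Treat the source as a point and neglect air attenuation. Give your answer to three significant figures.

20.4 m

Intensity scales as (d₁/d₂)², so d₂ = d₁·√(I₁/I₂).
I₁/I₂ = 506/1.32 = 383.3, so d₂ = 1.04 × √383.3 = 20.36 m.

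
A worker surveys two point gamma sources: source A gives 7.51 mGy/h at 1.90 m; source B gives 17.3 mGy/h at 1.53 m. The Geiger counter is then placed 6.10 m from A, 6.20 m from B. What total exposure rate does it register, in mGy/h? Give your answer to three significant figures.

1.78 mGy/h

Each source contributes Iᵢ·(dᵢ/rᵢ)²; contributions add.
A: 7.51 × (1.90/6.10)² = 0.7286 mGy/h
B: 17.3 × (1.53/6.20)² = 1.054 mGy/h
Total = 0.7286 + 1.054 = 1.783 mGy/h.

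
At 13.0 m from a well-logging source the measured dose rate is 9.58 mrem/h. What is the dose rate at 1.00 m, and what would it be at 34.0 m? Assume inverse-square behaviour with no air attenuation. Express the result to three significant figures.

1620 mrem/h; 1.40 mrem/h

Using I₁d₁² = I₂d₂²,
At 1.00 m: 9.58 × (13.0/1.00)² = 9.58 × 169.0 = 1619 mrem/h
At 34.0 m: 1619 × (1.00/34.0)² = 1619 × 0.0008651 = 1.401 mrem/h.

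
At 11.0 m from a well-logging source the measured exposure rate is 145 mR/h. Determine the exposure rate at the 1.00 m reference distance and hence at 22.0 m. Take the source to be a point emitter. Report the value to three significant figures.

Using I₁d₁² = I₂d₂²,
At 1.00 m: (11.0/1.00)² = 121.0, so 145 × 121.0 = 17540 mR/h
At 22.0 m: (1.00/22.0)² = 0.002066, so 17540 × 0.002066 = 36.24 mR/h.

17500 mR/h; 36.2 mR/h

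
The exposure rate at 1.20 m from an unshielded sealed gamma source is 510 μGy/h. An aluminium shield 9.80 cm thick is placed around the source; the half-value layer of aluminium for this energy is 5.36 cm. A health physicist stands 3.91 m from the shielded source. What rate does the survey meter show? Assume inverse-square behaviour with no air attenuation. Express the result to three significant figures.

Distance alone: (1.20/3.91)² = 0.09419, so 510 × 0.09419 = 48.04 μGy/h.
Shield: 9.80/5.36 = 1.828 half-value layers → attenuation 2^(−1.828) = 0.2817.
Combined: 48.04 × 0.2817 = 13.53 μGy/h.

13.5 μGy/h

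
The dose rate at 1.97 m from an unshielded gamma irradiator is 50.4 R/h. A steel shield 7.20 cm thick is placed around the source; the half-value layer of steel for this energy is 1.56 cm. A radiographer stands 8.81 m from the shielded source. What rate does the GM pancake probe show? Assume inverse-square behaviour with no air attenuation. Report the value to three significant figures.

0.103 R/h

Distance alone: (1.97/8.81)² = 0.05000, so 50.4 × 0.05000 = 2.520 R/h.
Shield: 7.20/1.56 = 4.615 half-value layers → attenuation 2^(−4.615) = 0.04081.
Combined: 2.520 × 0.04081 = 0.1028 R/h.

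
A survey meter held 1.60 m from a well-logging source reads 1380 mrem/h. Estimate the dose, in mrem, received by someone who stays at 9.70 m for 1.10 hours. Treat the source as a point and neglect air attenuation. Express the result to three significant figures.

41.3 mrem

Applying the 1/r² law, rate at 9.70 m:
1380 × (1.60/9.70)² = 1380 × 0.02721 = 37.55 mrem/h.
Dose = rate × time = 37.55 mrem/h × 1.100 h = 41.30 mrem.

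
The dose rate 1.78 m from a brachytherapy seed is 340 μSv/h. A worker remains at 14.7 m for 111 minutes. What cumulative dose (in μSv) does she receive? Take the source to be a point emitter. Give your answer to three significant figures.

By the inverse-square law, rate at 14.7 m:
340 × (1.78/14.7)² = 340 × 0.01466 = 4.984 μSv/h.
Dose = rate × time = 4.984 μSv/h × 1.850 h = 9.220 μSv.

9.22 μSv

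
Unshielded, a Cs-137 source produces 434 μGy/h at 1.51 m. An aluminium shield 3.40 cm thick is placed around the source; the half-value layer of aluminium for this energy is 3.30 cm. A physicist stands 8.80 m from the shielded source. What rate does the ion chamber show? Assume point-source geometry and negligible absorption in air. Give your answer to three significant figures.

Distance alone: (1.51/8.80)² = 0.02944, so 434 × 0.02944 = 12.78 μGy/h.
Shield: 3.40/3.30 = 1.030 half-value layers → attenuation 2^(−1.030) = 0.4897.
Combined: 12.78 × 0.4897 = 6.258 μGy/h.

6.26 μGy/h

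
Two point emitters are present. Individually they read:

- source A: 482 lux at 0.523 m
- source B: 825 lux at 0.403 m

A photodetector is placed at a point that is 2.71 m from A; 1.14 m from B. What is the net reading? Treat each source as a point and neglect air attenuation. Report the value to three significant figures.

121 lux

By superposition, sum each source's inverse-square contribution:
A: 482 × (0.523/2.71)² = 17.95 lux
B: 825 × (0.403/1.14)² = 103.1 lux
Total = 17.95 + 103.1 = 121.0 lux.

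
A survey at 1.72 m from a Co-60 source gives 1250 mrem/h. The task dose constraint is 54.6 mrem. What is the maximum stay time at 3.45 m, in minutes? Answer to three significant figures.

10.5 min

Since intensity falls as 1/r², rate at 3.45 m:
1250 × (1.72/3.45)² = 1250 × 0.2486 = 310.8 mrem/h.
Stay time = 54.6 mrem ÷ 310.8 mrem/h = 0.1757 h = 10.54 min.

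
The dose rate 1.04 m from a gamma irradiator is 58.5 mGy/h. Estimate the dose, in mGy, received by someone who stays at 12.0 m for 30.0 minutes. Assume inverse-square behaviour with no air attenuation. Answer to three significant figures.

0.220 mGy

Applying the 1/r² law, rate at 12.0 m:
(1.04/12.0)² = 0.007511, so 58.5 × 0.007511 = 0.4394 mGy/h.
Dose = rate × time = 0.4394 mGy/h × 0.5000 h = 0.2197 mGy.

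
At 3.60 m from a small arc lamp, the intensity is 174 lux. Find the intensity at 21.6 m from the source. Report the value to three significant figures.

4.83 lux

Intensity scales as (d₁/d₂)², so the rate at 21.6 m is
174 × (3.60/21.6)² = 174 × 0.02778 = 4.834 lux.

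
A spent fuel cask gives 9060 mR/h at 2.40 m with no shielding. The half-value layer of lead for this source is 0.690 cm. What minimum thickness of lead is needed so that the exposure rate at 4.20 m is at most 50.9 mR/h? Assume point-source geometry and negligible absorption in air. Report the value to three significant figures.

4.04 cm

At 4.20 m, distance alone gives 9060 × (2.40/4.20)² = 9060 × 0.3265 = 2958 mR/h.
Further attenuation needed: 2958/50.9 = 58.11.
n = log₂(58.11) = 5.861 half-value layers.
Thickness = 5.861 × 0.690 cm = 4.044 cm.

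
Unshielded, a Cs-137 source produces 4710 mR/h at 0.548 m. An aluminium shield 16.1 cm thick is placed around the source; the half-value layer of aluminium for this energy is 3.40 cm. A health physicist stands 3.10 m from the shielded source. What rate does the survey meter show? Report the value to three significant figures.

5.53 mR/h

Distance alone: (0.548/3.10)² = 0.03125, so 4710 × 0.03125 = 147.2 mR/h.
Shield: 16.1/3.40 = 4.735 half-value layers → attenuation 2^(−4.735) = 0.03755.
Combined: 147.2 × 0.03755 = 5.527 mR/h.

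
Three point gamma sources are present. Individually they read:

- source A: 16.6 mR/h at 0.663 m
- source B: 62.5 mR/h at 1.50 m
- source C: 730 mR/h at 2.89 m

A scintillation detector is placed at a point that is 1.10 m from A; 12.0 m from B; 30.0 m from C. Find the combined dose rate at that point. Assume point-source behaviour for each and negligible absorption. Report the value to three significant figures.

13.8 mR/h

Each source contributes Iᵢ·(dᵢ/rᵢ)²; contributions add.
A: 16.6 × (0.663/1.10)² = 6.030 mR/h
B: 62.5 × (1.50/12.0)² = 0.9766 mR/h
C: 730 × (2.89/30.0)² = 6.774 mR/h
Total = 6.030 + 0.9766 + 6.774 = 13.78 mR/h.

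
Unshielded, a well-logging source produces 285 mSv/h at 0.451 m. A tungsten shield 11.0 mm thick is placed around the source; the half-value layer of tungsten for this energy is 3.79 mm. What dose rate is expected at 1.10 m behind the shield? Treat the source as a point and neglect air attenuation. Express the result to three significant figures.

Distance alone: (0.451/1.10)² = 0.1681, so 285 × 0.1681 = 47.91 mSv/h.
Shield: 11.0/3.79 = 2.902 half-value layers → attenuation 2^(−2.902) = 0.1338.
Combined: 47.91 × 0.1338 = 6.410 mSv/h.

6.41 mSv/h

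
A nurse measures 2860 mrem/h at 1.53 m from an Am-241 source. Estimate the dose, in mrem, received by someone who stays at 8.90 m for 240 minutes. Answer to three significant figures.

By the inverse-square law, rate at 8.90 m:
(1.53/8.90)² = 0.02955, so 2860 × 0.02955 = 84.51 mrem/h.
Dose = rate × time = 84.51 mrem/h × 4.000 h = 338.0 mrem.

338 mrem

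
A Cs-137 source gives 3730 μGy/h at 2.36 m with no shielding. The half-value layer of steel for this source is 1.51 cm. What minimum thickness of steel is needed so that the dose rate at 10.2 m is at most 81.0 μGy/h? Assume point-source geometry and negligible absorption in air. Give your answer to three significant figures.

1.97 cm

At 10.2 m, distance alone gives 3730 × (2.36/10.2)² = 3730 × 0.05353 = 199.7 μGy/h.
Further attenuation needed: 199.7/81.0 = 2.465.
n = log₂(2.465) = 1.302 half-value layers.
Thickness = 1.302 × 1.51 cm = 1.966 cm.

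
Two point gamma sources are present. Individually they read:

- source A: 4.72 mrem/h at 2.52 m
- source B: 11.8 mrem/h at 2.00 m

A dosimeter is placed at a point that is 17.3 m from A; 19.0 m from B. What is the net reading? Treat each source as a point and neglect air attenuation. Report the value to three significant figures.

0.231 mrem/h

By superposition, sum each source's inverse-square contribution:
A: 4.72 × (2.52/17.3)² = 0.1001 mrem/h
B: 11.8 × (2.00/19.0)² = 0.1307 mrem/h
Total = 0.1001 + 0.1307 = 0.2308 mrem/h.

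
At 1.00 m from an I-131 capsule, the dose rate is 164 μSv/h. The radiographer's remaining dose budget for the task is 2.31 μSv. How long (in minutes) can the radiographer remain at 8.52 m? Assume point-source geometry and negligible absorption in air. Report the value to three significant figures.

61.3 min

Intensity scales as (d₁/d₂)², so rate at 8.52 m:
164 × (1.00/8.52)² = 164 × 0.01378 = 2.260 μSv/h.
Stay time = 2.31 μSv ÷ 2.260 μSv/h = 1.022 h = 61.32 min.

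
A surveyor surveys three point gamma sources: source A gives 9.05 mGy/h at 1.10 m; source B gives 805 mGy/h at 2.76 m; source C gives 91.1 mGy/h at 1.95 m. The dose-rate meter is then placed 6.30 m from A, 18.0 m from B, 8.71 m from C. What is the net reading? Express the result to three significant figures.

23.8 mGy/h

By superposition, sum each source's inverse-square contribution:
A: 9.05 × (1.10/6.30)² = 0.2759 mGy/h
B: 805 × (2.76/18.0)² = 18.93 mGy/h
C: 91.1 × (1.95/8.71)² = 4.566 mGy/h
Total = 0.2759 + 18.93 + 4.566 = 23.77 mGy/h.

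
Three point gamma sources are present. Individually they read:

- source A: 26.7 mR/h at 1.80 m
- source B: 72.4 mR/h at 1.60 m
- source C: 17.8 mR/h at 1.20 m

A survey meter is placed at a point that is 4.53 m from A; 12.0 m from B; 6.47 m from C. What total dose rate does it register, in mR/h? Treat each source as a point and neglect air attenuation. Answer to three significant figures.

6.12 mR/h

By superposition, sum each source's inverse-square contribution:
A: 26.7 × (1.80/4.53)² = 4.216 mR/h
B: 72.4 × (1.60/12.0)² = 1.287 mR/h
C: 17.8 × (1.20/6.47)² = 0.6123 mR/h
Total = 4.216 + 1.287 + 0.6123 = 6.115 mR/h.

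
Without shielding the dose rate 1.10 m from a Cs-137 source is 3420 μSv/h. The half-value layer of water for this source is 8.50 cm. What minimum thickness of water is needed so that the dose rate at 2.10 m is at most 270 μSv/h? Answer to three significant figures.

15.3 cm

At 2.10 m, distance alone gives (1.10/2.10)² = 0.2744, so 3420 × 0.2744 = 938.4 μSv/h.
Further attenuation needed: 938.4/270 = 3.476.
n = log₂(3.476) = 1.797 half-value layers.
Thickness = 1.797 × 8.50 cm = 15.27 cm.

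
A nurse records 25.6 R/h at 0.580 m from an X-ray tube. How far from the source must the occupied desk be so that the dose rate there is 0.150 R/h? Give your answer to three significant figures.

7.58 m

Intensity scales as (d₁/d₂)², so d₂ = d₁·√(I₁/I₂).
I₁/I₂ = 25.6/0.150 = 170.7, so d₂ = 0.580 × √170.7 = 7.578 m.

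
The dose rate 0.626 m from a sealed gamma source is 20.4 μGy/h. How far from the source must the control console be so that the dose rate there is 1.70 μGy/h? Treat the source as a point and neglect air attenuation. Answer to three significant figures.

2.17 m

Using I₁d₁² = I₂d₂², d₂ = d₁·√(I₁/I₂).
I₁/I₂ = 20.4/1.70 = 12.00, so d₂ = 0.626 × √12.00 = 2.169 m.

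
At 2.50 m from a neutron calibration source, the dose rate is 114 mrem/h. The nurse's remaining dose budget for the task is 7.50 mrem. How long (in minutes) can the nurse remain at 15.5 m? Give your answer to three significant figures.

152 min

By the inverse-square law, rate at 15.5 m:
114 × (2.50/15.5)² = 114 × 0.02601 = 2.965 mrem/h.
Stay time = 7.50 mrem ÷ 2.965 mrem/h = 2.530 h = 151.8 min.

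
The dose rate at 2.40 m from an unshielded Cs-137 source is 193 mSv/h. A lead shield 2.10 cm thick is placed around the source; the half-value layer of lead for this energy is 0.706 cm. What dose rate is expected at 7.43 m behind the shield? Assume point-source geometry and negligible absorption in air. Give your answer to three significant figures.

Distance alone: (2.40/7.43)² = 0.1043, so 193 × 0.1043 = 20.13 mSv/h.
Shield: 2.10/0.706 = 2.975 half-value layers → attenuation 2^(−2.975) = 0.1272.
Combined: 20.13 × 0.1272 = 2.561 mSv/h.

2.56 mSv/h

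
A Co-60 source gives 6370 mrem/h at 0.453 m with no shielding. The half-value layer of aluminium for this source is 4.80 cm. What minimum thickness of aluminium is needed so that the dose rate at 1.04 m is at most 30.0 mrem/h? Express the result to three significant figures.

25.6 cm

At 1.04 m, distance alone gives 6370 × (0.453/1.04)² = 6370 × 0.1897 = 1208 mrem/h.
Further attenuation needed: 1208/30.0 = 40.27.
n = log₂(40.27) = 5.332 half-value layers.
Thickness = 5.332 × 4.80 cm = 25.59 cm.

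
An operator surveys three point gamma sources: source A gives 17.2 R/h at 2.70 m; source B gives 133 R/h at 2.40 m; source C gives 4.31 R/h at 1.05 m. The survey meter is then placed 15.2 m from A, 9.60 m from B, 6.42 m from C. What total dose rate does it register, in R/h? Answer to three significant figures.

Each source contributes Iᵢ·(dᵢ/rᵢ)²; contributions add.
A: 17.2 × (2.70/15.2)² = 0.5427 R/h
B: 133 × (2.40/9.60)² = 8.312 R/h
C: 4.31 × (1.05/6.42)² = 0.1153 R/h
Total = 0.5427 + 8.312 + 0.1153 = 8.970 R/h.

8.97 R/h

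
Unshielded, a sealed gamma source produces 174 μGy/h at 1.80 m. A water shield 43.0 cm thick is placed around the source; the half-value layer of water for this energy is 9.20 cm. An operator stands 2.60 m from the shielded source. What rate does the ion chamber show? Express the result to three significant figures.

3.27 μGy/h

Distance alone: 174 × (1.80/2.60)² = 174 × 0.4793 = 83.40 μGy/h.
Shield: 43.0/9.20 = 4.674 half-value layers → attenuation 2^(−4.674) = 0.03917.
Combined: 83.40 × 0.03917 = 3.267 μGy/h.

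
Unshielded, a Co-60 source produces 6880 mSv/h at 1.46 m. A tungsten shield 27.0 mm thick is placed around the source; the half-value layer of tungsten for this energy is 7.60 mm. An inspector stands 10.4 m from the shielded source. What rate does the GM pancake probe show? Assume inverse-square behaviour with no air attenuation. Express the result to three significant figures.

Distance alone: 6880 × (1.46/10.4)² = 6880 × 0.01971 = 135.6 mSv/h.
Shield: 27.0/7.60 = 3.553 half-value layers → attenuation 2^(−3.553) = 0.08520.
Combined: 135.6 × 0.08520 = 11.55 mSv/h.

11.6 mSv/h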